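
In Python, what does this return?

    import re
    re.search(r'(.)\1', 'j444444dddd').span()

(1, 3)

After group 1 captures some text, `\1` only succeeds where that same text appears again.
The match spans [1:3] → '44'.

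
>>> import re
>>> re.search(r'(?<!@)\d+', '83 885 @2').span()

(0, 2)

Because the assertion is negative and zero-width, positions next to the forbidden text are skipped.
`re.search` scans for the first position where the pattern succeeds.
The match spans [0:2] → '83'.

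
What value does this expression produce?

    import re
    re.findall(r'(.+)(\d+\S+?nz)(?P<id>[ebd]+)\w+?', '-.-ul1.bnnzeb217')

[('-.-ul', '1.bnnz', 'eb')]

The pattern matches one or more of any character (captured); then one or more of a digit, then one or more of a non-whitespace character (lazy), then the literal 'nz' (captured); then one or more of one of [ebd] (captured as 'id'); then one or more of a word character (lazy).
Walking the string: at [0:14] match '-.-ul1.bnnzeb2', groups = ('-.-ul', '1.bnnz', 'eb').
With 3 capturing groups, `findall` returns a 3-tuple per match.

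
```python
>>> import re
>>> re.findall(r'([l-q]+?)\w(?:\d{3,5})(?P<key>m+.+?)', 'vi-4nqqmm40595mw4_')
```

[('nqqm', 'mw')]

The pattern matches one or more of a character in [l-q] (lazy) (captured); then a word character; then 3 to 5 of a digit (non-capturing group); then one or more of the literal 'm', then one or more of any character (lazy) (captured as 'key').
A non-greedy quantifier consumes as few characters as it can — just enough that the remainder of the pattern still matches from where it stops; whatever follows it matches normally.
Matches: at [4:16] match 'nqqmm40595mw', groups = ('nqqm', 'mw').
With 2 capturing groups, `findall` returns a 2-tuple per match.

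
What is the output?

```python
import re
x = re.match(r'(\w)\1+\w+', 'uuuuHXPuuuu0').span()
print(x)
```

`re.match` won't scan ahead — the pattern has to work from the very first character.
The match spans [0:12] → 'uuuuHXPuuuu0'.

(0, 12)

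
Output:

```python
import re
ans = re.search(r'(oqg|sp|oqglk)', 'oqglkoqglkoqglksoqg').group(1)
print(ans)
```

oqg

The match spans [0:3] → 'oqg'.
Captured: group 1 = 'oqg'.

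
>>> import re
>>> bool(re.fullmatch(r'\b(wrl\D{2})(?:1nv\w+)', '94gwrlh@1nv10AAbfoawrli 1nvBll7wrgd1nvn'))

Pattern: a word boundary (`\b`, zero-width); then the literal 'wrl', then exactly 2 of a non-digit (captured); then the literal '1nv', then one or more of a word character (non-capturing group).
`fullmatch` succeeds only if the pattern covers the string from start to end.
Here the pattern can't cover the whole string, so the call returns None, and `bool(None)` is False.

False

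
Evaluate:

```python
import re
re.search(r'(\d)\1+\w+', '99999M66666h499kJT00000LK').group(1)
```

'9'

The match spans [0:25] → '99999M66666h499kJT00000LK'.
Captured: group 1 = '9'.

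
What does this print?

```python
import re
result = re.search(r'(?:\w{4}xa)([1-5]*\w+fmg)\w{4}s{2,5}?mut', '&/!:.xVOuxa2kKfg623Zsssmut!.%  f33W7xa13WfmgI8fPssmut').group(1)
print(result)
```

13Wfmg

The match spans [32:53] → '33W7xa13WfmgI8fPssmut'.
Captured: group 1 = '13Wfmg'.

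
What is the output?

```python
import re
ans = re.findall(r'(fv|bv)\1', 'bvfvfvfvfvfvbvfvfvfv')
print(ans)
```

['fv', 'fv', 'fv']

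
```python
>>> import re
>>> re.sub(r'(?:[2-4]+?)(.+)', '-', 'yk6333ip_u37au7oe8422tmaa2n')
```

This matches one or more of a character in [2-4] (lazy) (non-capturing group); then one or more of any character (captured).
Matches: at [3:27] → '333ip_u37au7oe8422tmaa2n'.
`sub` substitutes '-' at each match site.

'yk6-'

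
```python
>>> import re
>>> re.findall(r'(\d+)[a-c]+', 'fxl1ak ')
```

`findall` collects group 1 from the one match (1 total).

['1']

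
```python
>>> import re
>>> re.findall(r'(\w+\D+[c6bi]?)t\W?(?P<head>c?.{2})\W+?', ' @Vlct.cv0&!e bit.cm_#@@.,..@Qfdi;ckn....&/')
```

`findall` packs the 2 group values into a tuple for every match.

[('Vlc', 'cv0'), ('e bi', 'cm_')]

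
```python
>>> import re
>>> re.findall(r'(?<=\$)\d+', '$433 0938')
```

The `(?=…)`/`(?<=…)` assertion just peeks at neighbouring text; it doesn't advance the match position.
`findall` yields the raw match text (1 of them) because the pattern has no groups.

['433']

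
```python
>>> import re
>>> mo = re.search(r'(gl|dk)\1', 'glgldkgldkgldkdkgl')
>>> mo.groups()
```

A backreference is literal: `\1` must see the identical characters the first group matched.
`re.search` scans for the first position where the pattern succeeds.
The match spans [0:4] → 'glgl'.
Captured: group 1 = 'gl'.

('gl',)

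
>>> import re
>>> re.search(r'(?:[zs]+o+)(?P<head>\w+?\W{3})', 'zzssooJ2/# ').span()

Pattern: one or more of one of [zs], then one or more of a literal 'o' (non-capturing group); then one or more of a word character (lazy), then exactly 3 of a non-word character (captured as 'head').
The match spans [0:11] → 'zzssooJ2/# '.

(0, 11)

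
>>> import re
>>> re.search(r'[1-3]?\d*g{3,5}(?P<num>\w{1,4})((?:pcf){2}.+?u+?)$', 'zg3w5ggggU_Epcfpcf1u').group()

'5ggggU_Epcfpcf1u'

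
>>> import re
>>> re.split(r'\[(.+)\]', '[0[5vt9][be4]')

Matches to split on: at [0:13] → '[0[5vt9][be4]'.
With a capturing group present, the delimiter's captured portion is kept in the result list.

['', '0[5vt9][be4', '']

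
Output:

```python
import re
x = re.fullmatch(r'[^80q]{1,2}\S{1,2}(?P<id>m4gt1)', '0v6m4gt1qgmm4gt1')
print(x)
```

None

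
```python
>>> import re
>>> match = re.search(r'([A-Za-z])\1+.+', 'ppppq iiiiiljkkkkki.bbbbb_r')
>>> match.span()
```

`\1` is not a pattern — it's the concrete string captured by group 1, re-applied verbatim.
Unlike `match`, `search` isn't anchored — it looks for the pattern anywhere in the string.
The match spans [0:27] → 'ppppq iiiiiljkkkkki.bbbbb_r'.
Captured: group 1 = 'p'.

(0, 27)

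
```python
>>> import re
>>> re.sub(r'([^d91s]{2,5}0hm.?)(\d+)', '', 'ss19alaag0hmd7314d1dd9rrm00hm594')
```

This matches 2 to 5 of any character except [d91s], then the literal '0hm', then optionally any character (captured); then one or more of a digit (captured).
Matches: at [4:17] → 'alaag0hmd7314'; at [22:32] → 'rrm00hm594'.
Each match is replaced by ''.

'ss19d1dd9'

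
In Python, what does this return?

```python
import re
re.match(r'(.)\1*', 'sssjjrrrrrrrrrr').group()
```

'sss'

A backreference is literal: `\1` must see the identical characters the first group matched.
`re.match` won't scan ahead — the pattern has to work from the very first character.
The match spans [0:3] → 'sss'.
Captured: group 1 = 's'.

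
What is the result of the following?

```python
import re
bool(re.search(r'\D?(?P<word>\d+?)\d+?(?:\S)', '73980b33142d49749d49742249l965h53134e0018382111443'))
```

This matches optionally a non-digit; then one or more of a digit (lazy) (captured as 'word'); then one or more of a digit (lazy); then a non-whitespace character (non-capturing group).
The match spans [0:3] → '739'.

True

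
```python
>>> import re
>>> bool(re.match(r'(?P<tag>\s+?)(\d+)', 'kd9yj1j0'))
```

Pattern: one or more of whitespace (lazy) (captured as 'tag'); then one or more of a digit (captured).
`match` is anchored at position 0; if the pattern doesn't fit there, it returns None.
Here the pattern fails at index 0, so the call returns None, and `bool(None)` is False.

False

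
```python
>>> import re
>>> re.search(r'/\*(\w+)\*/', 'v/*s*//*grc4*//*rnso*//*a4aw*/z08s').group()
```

The match spans [1:6] → '/*s*/'.

'/*s*/'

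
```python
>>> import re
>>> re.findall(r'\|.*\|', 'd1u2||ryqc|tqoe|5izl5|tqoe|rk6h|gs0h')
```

With no groups in the pattern, `findall` gives back each whole match — 1 here.

['||ryqc|tqoe|5izl5|tqoe|rk6h|']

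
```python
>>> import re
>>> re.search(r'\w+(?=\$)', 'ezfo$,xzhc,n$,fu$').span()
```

(0, 4)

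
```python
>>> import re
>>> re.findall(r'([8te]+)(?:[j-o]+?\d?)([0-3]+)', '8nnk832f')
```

[('8', '32')]

Multiple groups make `findall` return tuples — one 2-tuple for the one match.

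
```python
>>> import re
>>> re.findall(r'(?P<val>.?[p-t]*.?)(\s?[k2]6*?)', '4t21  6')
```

Pattern: optionally any character, then zero or more of a character in [p-t], then optionally any character (captured as 'val'); then optionally whitespace, then one of [k2], then zero or more of the literal '6' (lazy) (captured).
Walking the string: at [0:3] match '4t2', groups = ('4t', '2').
`findall` packs the 2 group values into a tuple for every match.

[('4t', '2')]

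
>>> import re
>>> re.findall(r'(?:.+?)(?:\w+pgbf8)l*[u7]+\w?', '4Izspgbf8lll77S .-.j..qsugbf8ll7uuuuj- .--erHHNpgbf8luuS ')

['4Izspgbf8lll77S', ' .-.j..qsugbf8ll7uuuuj- .--erHHNpgbf8luuS']

Lazy quantifiers expand one character at a time until the remainder of the pattern can match.
No capturing groups, so `findall` returns the 2 full match strings.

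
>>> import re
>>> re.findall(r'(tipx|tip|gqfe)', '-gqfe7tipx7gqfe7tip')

['gqfe', 'tipx', 'gqfe', 'tip']

`|` is ordered: at each position the engine commits to the first alternative that works.
Walking the string: at [1:5] match 'gqfe', group 1 = 'gqfe'; at [6:10] match 'tipx', group 1 = 'tipx'; at [11:15] match 'gqfe', group 1 = 'gqfe'; at [16:19] match 'tip', group 1 = 'tip'.
One capturing group, so `findall` returns just the captured substring from each match — 4 in all.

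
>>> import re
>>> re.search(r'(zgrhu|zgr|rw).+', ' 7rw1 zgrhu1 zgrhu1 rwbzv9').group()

The match spans [2:26] → 'rw1 zgrhu1 zgrhu1 rwbzv9'.

'rw1 zgrhu1 zgrhu1 rwbzv9'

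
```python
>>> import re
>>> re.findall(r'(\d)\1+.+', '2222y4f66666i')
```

The backreference `\1` re-matches whatever the first group consumed, character for character.
Matches: at [0:13] match '2222y4f66666i', group 1 = '2'.
`findall` collects group 1 from the one match (1 total).

['2']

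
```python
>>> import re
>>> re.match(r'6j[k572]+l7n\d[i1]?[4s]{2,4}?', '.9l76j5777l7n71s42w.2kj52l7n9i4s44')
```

None

This matches the literal '6j', then one or more of one of [k572], then the literal 'l7n'; then a digit, then optionally one of [i1], then 2 to 4 of one of [4s] (lazy).
`re.match` only tries the pattern at the start of the string.
Here the pattern fails at index 0, so the call returns None.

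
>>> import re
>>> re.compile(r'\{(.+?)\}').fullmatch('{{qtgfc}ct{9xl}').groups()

('{qtgfc}ct{9xl',)

The match spans [0:15] → '{{qtgfc}ct{9xl}'.
Captured: group 1 = '{qtgfc}ct{9xl'.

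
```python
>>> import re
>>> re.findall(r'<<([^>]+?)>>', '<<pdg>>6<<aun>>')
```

['pdg', 'aun']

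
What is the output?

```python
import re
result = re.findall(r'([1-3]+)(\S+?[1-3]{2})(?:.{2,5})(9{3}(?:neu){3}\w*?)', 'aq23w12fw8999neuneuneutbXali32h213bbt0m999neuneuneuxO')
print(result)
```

Pattern: one or more of a character in [1-3] (captured); then one or more of a non-whitespace character (lazy), then exactly 2 of a character in [1-3] (captured); then 2 to 5 of any character (non-capturing group); then exactly 3 of a literal '9', then the literal 'neu' repeated 3 times, then zero or more of a word character (lazy) (captured).
Lazy quantifiers expand one character at a time until the remainder of the pattern can match.
Matches: at [2:22] match '23w12fw8999neuneuneu', groups = ('23', 'w12', '999neuneuneu'); at [28:51] match '32h213bbt0m999neuneuneu', groups = ('32', 'h213', '999neuneuneu').
`findall` packs the 3 group values into a tuple for every match.

[('23', 'w12', '999neuneuneu'), ('32', 'h213', '999neuneuneu')]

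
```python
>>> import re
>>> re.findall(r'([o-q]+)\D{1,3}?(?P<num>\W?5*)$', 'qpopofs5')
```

This matches one or more of a character in [o-q] (captured); then 1 to 3 of a non-digit (lazy); then optionally a non-word character, then zero or more of the literal '5' (captured as 'num'); then anchored at the end.
Scanning left to right: at [0:8] match 'qpopofs5', groups = ('qpopo', '5').
`findall` packs the 2 group values into a tuple for every match.

[('qpopo', '5')]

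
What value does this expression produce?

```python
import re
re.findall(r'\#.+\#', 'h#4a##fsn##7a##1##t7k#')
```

['#4a##fsn##7a##1##t7k#']

Matches: at [1:22] → '#4a##fsn##7a##1##t7k#'.
Since nothing is captured, `findall` lists the 1 matched substring directly.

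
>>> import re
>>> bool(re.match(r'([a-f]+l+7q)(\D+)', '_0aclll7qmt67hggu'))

False

`re.match` only tries the pattern at the start of the string.
Here the pattern fails at index 0, so the call returns None, and `bool(None)` is False.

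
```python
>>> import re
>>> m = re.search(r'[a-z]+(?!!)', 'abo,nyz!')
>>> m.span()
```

(0, 3)

A negative assertion filters positions out without eating any characters.
The match spans [0:3] → 'abo'.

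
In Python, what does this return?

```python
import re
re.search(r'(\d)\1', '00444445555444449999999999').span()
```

(0, 2)

`\1` has to match the exact text group 1 already captured.
The match spans [0:2] → '00'.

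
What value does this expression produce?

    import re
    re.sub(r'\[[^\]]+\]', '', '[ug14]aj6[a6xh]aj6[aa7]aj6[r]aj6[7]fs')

Every occurrence is swapped for ''.

'aj6aj6aj6aj6fs'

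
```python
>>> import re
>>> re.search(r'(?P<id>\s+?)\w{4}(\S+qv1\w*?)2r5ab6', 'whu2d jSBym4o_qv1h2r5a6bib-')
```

This matches one or more of whitespace (lazy) (captured as 'id'); then exactly 4 of a word character; then one or more of a non-whitespace character, then the literal 'qv1', then zero or more of a word character (lazy) (captured); then the literal '2r', then the literal '5a', then the literal 'b6'.
Unlike `match`, `search` isn't anchored — it looks for the pattern anywhere in the string.
Here nothing in the string fits, so the call returns None.

None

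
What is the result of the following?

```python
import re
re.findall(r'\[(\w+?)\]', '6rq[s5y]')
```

['s5y']

Walking the string: at [3:8] match '[s5y]', group 1 = 's5y'.
One capturing group, so `findall` returns just the captured substring from the one match — 1 in all.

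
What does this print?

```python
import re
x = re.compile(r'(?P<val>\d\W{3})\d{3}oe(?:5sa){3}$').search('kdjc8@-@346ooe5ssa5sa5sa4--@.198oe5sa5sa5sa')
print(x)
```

None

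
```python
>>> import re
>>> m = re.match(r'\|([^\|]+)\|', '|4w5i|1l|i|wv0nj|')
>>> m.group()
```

'|4w5i|'

With `match`, the pattern is implicitly anchored at the beginning.
The match spans [0:6] → '|4w5i|'.
Captured: group 1 = '4w5i'.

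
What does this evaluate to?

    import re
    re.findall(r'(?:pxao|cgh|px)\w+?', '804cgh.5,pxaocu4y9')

['pxaoc']

The regex engine tests alternatives in the order written; an earlier branch that matches wins even if a later one would match more.
Walking the string: at [9:14] → 'pxaoc'.
With no groups in the pattern, `findall` gives back each whole match — 1 here.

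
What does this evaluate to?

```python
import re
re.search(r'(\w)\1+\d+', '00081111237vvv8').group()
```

`\1` is not a pattern — it's the concrete string captured by group 1, re-applied verbatim.
Unlike `match`, `search` isn't anchored — it looks for the pattern anywhere in the string.
The match spans [0:11] → '00081111237'.
Captured: group 1 = '0'.

'00081111237'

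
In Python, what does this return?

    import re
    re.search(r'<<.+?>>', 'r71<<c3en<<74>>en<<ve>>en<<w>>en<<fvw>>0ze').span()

(3, 15)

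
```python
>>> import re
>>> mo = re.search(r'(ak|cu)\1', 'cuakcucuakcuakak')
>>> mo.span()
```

(4, 8)

After group 1 captures some text, `\1` only succeeds where that same text appears again.
The match spans [4:8] → 'cucu'.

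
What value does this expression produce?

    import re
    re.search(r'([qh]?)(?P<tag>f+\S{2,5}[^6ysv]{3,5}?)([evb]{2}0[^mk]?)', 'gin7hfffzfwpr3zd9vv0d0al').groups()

The match spans [4:21] → 'hfffzfwpr3zd9vv0d'.
Captured: group 1 = 'h', group 2 = 'fffzfwpr3zd9', group 3 = 'vv0d'.

('h', 'fffzfwpr3zd9', 'vv0d')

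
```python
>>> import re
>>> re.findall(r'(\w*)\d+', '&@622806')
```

['62280']

This matches zero or more of a word character (captured); then one or more of a digit.
Matches: at [2:8] match '622806', group 1 = '62280'.
One capturing group, so `findall` returns just the captured substring from the one match — 1 in all.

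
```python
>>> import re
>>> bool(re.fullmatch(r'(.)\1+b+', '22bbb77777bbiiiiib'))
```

After group 1 captures some text, `\1` only succeeds where that same text appears again.
For `fullmatch`, every character of the input must be accounted for by the pattern.
Here the string isn't matched end-to-end, so the call returns None, and `bool(None)` is False.

False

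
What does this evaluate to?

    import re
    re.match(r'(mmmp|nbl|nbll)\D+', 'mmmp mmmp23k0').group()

With `match`, the pattern is implicitly anchored at the beginning.
The match spans [0:9] → 'mmmp mmmp'.
Captured: group 1 = 'mmmp'.

'mmmp mmmp'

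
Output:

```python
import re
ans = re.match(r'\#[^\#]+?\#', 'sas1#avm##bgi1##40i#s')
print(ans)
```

`re.match` won't scan ahead — the pattern has to work from the very first character.
Here the string doesn't start with a match, so the call returns None.

None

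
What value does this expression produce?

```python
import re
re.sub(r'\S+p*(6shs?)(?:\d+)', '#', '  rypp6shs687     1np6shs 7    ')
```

'  #     1np6shs 7    '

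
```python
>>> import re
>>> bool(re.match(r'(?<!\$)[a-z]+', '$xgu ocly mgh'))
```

False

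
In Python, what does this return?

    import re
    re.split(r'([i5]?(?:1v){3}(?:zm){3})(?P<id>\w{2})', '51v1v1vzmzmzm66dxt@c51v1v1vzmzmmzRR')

['', '51v1v1vzmzmzm', '66', 'dxt@c51v1v1vzmzmmzRR']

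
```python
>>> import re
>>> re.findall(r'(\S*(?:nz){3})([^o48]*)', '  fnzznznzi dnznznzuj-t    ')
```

`findall` packs the 2 group values into a tuple for every match.

[('dnznznz', 'uj-t    ')]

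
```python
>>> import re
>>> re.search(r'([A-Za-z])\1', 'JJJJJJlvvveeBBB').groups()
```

The match spans [0:2] → 'JJ'.
Captured: group 1 = 'J'.

('J',)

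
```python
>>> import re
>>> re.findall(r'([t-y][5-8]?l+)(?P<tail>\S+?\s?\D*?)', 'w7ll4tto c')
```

The pattern matches a character in [t-y], then optionally a character in [5-8], then one or more of the literal 'l' (captured); then one or more of a non-whitespace character (lazy), then optionally whitespace, then zero or more of a non-digit (lazy) (captured as 'tail').
Because the quantifier is non-greedy, it stops expanding at the earliest point where the rest of the pattern can succeed.
Walking the string: at [0:5] match 'w7ll4', groups = ('w7ll', '4').
2 groups means the one result is a tuple of 2 captured strings — 1 here.

[('w7ll', '4')]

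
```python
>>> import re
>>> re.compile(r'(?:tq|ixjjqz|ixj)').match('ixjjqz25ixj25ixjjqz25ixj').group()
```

With `match`, the pattern is implicitly anchored at the beginning.
The match spans [0:6] → 'ixjjqz'.

'ixjjqz'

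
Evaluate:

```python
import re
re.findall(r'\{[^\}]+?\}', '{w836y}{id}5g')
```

['{w836y}', '{id}']

Scanning left to right: at [0:7] → '{w836y}'; at [7:11] → '{id}'.
`findall` yields the raw match text (2 of them) because the pattern has no groups.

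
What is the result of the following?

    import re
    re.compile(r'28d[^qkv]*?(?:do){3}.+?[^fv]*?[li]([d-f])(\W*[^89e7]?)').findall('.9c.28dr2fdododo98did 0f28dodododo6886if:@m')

The pattern matches the literal '28d', then zero or more of any character except [qkv] (lazy), then the literal 'do' repeated 3 times; then one or more of any character (lazy); then zero or more of any character except [fv] (lazy), then one of [li]; then a character in [d-f] (captured); then zero or more of a non-word character, then optionally any character except [89e7] (captured).
A `+?`/`*?`/`{m,n}?` starts at its minimum and grows only as far as needed for what follows to match.
Matches: at [4:23] match '28dr2fdododo98did 0', groups = ('d', ' 0'); at [24:43] match '28dodododo6886if:@m', groups = ('f', ':@m').
2 groups means each result is a tuple of 2 captured strings — 2 here.

[('d', ' 0'), ('f', ':@m')]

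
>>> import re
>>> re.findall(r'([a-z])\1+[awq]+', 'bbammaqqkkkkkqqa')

After group 1 captures some text, `\1` only succeeds where that same text appears again.
Walking the string: at [0:3] match 'bba', group 1 = 'b'; at [3:8] match 'mmaqq', group 1 = 'm'; at [8:16] match 'kkkkkqqa', group 1 = 'k'.
Because there's exactly one group, `findall` drops the full match and keeps group 1 from each hit.

['b', 'm', 'k']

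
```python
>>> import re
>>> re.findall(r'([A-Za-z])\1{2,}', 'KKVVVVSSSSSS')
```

['V', 'S']

The backreference `\1` re-matches whatever the first group consumed, character for character.
Scanning left to right: at [2:6] match 'VVVV', group 1 = 'V'; at [6:12] match 'SSSSSS', group 1 = 'S'.
One capturing group, so `findall` returns just the captured substring from each match — 2 in all.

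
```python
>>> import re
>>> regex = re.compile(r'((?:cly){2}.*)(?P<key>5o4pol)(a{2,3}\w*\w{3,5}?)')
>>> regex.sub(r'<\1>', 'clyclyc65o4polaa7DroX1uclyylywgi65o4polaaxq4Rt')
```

Each match is replaced using the text its own group 1 captured.

'<clyclyc65o4polaa7DroX1uclyylywgi6>'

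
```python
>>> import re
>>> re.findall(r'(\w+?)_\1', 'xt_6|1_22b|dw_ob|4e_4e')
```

`\1` is not a pattern — it's the concrete string captured by group 1, re-applied verbatim.
Walking the string: at [17:22] match '4e_4e', group 1 = '4e'.
`findall` collects group 1 from the one match (1 total).

['4e']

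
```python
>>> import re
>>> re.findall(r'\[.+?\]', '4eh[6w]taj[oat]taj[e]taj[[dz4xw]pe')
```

['[6w]', '[oat]', '[e]', '[[dz4xw]']

Scanning left to right: at [3:7] → '[6w]'; at [10:15] → '[oat]'; at [18:21] → '[e]'; at [24:32] → '[[dz4xw]'.
Since nothing is captured, `findall` lists the 4 matched substrings directly.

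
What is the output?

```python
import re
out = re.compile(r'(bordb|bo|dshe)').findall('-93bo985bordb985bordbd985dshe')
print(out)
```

['bo', 'bordb', 'bordb', 'dshe']

Branches in `(...|...)` are attempted left-to-right; the first branch that allows the whole pattern to succeed is taken.
One capturing group, so `findall` returns just the captured substring from each match — 4 in all.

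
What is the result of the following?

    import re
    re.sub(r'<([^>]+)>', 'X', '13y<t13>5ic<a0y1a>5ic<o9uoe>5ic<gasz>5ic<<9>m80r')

Matches: at [3:8] → '<t13>'; at [11:18] → '<a0y1a>'; at [21:28] → '<o9uoe>'; at [31:37] → '<gasz>'; at [40:44] → '<<9>'.
Each match is replaced by 'X'.

'13yX5icX5icX5icX5icXm80r'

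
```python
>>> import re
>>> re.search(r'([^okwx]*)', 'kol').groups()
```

('',)

The match spans [0:0] → ''.
Captured: group 1 = ''.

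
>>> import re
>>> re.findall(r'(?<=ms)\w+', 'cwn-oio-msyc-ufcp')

['yc']

The positive lookaround only admits positions where the adjacent text matches; those characters stay outside the span.
Scanning left to right: at [10:12] → 'yc'.
No capturing groups, so `findall` returns the 1 full match string.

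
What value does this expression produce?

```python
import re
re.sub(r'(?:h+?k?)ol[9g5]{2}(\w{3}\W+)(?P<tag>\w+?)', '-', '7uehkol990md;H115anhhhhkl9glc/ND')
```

'7ue-115anhhhhkl9glc/ND'

The `?` after the quantifier makes it lazy — it takes as little as possible before letting the rest of the pattern try.
`sub` substitutes '-' at each match site.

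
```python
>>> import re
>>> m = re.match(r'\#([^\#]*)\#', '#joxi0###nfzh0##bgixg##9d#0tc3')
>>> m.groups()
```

`re.match` won't scan ahead — the pattern has to work from the very first character.
The match spans [0:7] → '#joxi0#'.
Captured: group 1 = 'joxi0'.

('joxi0',)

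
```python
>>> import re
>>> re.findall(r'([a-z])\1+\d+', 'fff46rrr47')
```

['f', 'r']

`\1` is not a pattern — it's the concrete string captured by group 1, re-applied verbatim.
With a single group, `findall` returns only what that group captured — 2 items.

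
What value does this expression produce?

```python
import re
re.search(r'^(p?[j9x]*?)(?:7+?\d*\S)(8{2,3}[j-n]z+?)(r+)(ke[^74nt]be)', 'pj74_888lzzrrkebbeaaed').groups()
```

('pj', '888lzz', 'rr', 'kebbe')

The match spans [0:18] → 'pj74_888lzzrrkebbe'.
Captured: group 1 = 'pj', group 2 = '888lzz', group 3 = 'rr', group 4 = 'kebbe'.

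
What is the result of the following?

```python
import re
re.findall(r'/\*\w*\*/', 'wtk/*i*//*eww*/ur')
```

['/*i*/', '/*eww*/']

Since nothing is captured, `findall` lists the 2 matched substrings directly.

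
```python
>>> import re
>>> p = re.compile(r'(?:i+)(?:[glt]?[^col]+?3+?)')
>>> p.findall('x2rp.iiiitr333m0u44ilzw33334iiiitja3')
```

['iiiitr3', 'ilzw3', 'iiiitja3']

Pattern: one or more of a literal 'i' (non-capturing group); then optionally one of [glt], then one or more of any character except [col] (lazy), then one or more of the literal '3' (lazy) (non-capturing group).
With the lazy modifier that quantifier settles for the fewest repetitions that let the rest of the pattern succeed (the atoms after it are unaffected and can still be greedy).
Walking the string: at [5:12] → 'iiiitr3'; at [19:24] → 'ilzw3'; at [28:36] → 'iiiitja3'.
No capturing groups, so `findall` returns the 3 full match strings.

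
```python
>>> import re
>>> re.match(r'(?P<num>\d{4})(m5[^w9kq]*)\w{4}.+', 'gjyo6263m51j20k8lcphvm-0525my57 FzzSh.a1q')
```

The pattern matches exactly 4 of a digit (captured as 'num'); then the literal 'm5', then zero or more of any character except [w9kq] (captured); then exactly 4 of a word character, then one or more of any character.
`match` is anchored at position 0; if the pattern doesn't fit there, it returns None.
Here the pattern fails at index 0, so the call returns None.

None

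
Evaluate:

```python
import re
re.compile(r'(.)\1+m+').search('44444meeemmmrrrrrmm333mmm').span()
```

(0, 6)

The backreference `\1` re-matches whatever the first group consumed, character for character.
`re.search` scans for the first position where the pattern succeeds.
The match spans [0:6] → '44444m'.
Captured: group 1 = '4'.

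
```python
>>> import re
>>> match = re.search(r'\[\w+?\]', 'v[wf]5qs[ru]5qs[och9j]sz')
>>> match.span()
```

(1, 5)

The match spans [1:5] → '[wf]'.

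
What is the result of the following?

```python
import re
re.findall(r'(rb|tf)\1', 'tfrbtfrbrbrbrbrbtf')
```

['rb', 'rb']

The backreference `\1` re-matches whatever the first group consumed, character for character.
Scanning left to right: at [6:10] match 'rbrb', group 1 = 'rb'; at [10:14] match 'rbrb', group 1 = 'rb'.
Because there's exactly one group, `findall` drops the full match and keeps group 1 from each hit.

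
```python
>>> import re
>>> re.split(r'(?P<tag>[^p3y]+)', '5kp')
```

With a capturing group present, the delimiter's captured portion is kept in the result list.

['', '5k', 'p']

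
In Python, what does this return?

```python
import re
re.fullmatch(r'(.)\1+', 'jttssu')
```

None

After group 1 captures some text, `\1` only succeeds where that same text appears again.
For `fullmatch`, every character of the input must be accounted for by the pattern.
Here the string isn't matched end-to-end, so the call returns None.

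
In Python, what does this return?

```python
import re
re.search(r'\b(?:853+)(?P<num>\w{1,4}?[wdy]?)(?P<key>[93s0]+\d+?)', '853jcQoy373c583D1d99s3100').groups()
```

('jcQoy', '37')

The pattern matches a word boundary (`\b`, zero-width); then the literal '85', then one or more of the literal '3' (non-capturing group); then 1 to 4 of a word character (lazy), then optionally one of [wdy] (captured as 'num'); then one or more of one of [93s0], then one or more of a digit (lazy) (captured as 'key').
A `+?`/`*?`/`{m,n}?` starts at its minimum and grows only as far as needed for what follows to match.
Unlike `match`, `search` isn't anchored — it looks for the pattern anywhere in the string.
The match spans [0:10] → '853jcQoy37'.
Captured: group 1 = 'jcQoy', group 2 = '37'.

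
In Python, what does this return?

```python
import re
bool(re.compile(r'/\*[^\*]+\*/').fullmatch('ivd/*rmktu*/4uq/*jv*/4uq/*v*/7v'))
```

False

`fullmatch` succeeds only if the pattern covers the string from start to end.
Here the string isn't matched end-to-end, so the call returns None, and `bool(None)` is False.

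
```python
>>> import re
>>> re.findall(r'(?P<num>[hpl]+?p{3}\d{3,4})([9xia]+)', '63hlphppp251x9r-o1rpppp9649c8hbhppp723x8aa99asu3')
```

[('hlphppp251', 'x9'), ('pppp964', '9'), ('hppp723', 'x')]

This matches one or more of one of [hpl] (lazy), then exactly 3 of a literal 'p', then 3 to 4 of a digit (captured as 'num'); then one or more of one of [9xia] (captured).
Matches: at [2:14] match 'hlphppp251x9', groups = ('hlphppp251', 'x9'); at [19:27] match 'pppp9649', groups = ('pppp964', '9'); at [31:39] match 'hppp723x', groups = ('hppp723', 'x').
With 2 capturing groups, `findall` returns a 2-tuple per match.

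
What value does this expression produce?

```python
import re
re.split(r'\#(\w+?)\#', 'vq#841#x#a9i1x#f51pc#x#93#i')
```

Matches to split on: at [2:7] → '#841#'; at [8:15] → '#a9i1x#'; at [20:23] → '#x#'.
`re.split` interleaves the captured-group text with the surrounding fragments.

['vq', '841', 'x', 'a9i1x', 'f51pc', 'x', '93#i']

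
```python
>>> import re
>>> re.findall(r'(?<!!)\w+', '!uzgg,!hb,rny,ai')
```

The negative lookaround is zero-width — it rules out positions where the adjacent text would match, without consuming anything.
`findall` yields the raw match text (4 of them) because the pattern has no groups.

['zgg', 'b', 'rny', 'ai']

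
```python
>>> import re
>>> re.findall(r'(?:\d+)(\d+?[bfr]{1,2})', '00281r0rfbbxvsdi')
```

This matches one or more of a digit (non-capturing group); then one or more of a digit (lazy), then 1 to 2 of one of [bfr] (captured).
Matches: at [0:6] match '00281r', group 1 = '1r'.
With a single group, `findall` returns only what that group captured — 1 item.

['1r']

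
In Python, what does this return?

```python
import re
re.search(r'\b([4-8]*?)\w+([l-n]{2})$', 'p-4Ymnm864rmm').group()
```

The match spans [2:13] → '4Ymnm864rmm'.

'4Ymnm864rmm'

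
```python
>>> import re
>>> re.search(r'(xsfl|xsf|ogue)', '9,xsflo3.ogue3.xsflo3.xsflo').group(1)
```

'xsfl'

Alternation isn't longest-match — the leftmost alternative that fits at this position is chosen.
`re.search` tries every starting position until one works.
The match spans [2:6] → 'xsfl'.
Captured: group 1 = 'xsfl'.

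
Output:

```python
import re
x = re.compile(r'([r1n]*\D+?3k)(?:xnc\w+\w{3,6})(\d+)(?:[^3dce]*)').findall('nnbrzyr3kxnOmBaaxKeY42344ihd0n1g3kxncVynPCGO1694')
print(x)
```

[('n1g3k', '4')]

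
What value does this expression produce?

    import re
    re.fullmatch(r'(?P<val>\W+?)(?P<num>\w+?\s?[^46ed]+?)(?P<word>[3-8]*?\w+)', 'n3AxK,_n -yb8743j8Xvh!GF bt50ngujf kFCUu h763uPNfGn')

None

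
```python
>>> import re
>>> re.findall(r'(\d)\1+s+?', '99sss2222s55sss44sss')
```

['9', '2', '5', '4']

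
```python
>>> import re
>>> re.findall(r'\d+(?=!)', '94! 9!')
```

['94', '9']

The positive lookaround only admits positions where the adjacent text matches; those characters stay outside the span.
Walking the string: at [0:2] → '94'; at [4:5] → '9'.
With no groups in the pattern, `findall` gives back each whole match — 2 here.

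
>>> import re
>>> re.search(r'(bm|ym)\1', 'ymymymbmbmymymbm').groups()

('ym',)

A backreference is literal: `\1` must see the identical characters the first group matched.
Unlike `match`, `search` isn't anchored — it looks for the pattern anywhere in the string.
The match spans [0:4] → 'ymym'.
Captured: group 1 = 'ym'.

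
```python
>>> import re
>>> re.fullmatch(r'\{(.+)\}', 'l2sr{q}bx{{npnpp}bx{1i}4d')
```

None

`re.fullmatch` requires the pattern to consume the entire string.
Here the string isn't matched end-to-end, so the call returns None.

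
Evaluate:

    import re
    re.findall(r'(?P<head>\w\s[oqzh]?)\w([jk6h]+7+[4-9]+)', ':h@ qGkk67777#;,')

`findall` packs the 2 group values into a tuple for every match.
Nothing in the string satisfies the pattern, so the list is empty.

[]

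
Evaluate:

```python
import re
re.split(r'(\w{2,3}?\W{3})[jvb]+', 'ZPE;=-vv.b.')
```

['', 'ZPE;=-', '.b.']

This matches 2 to 3 of a word character (lazy), then exactly 3 of a non-word character (captured); then one or more of one of [jvb].
Matches to split on: at [0:8] → 'ZPE;=-vv'.
`re.split` interleaves the captured-group text with the surrounding fragments.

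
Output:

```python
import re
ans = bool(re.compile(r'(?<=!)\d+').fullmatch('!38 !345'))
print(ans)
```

Lookahead/lookbehind check context without consuming it, so the matched span excludes the asserted characters.
`re.fullmatch` requires the pattern to consume the entire string.
Here the pattern can't cover the whole string, so the call returns None, and `bool(None)` is False.

False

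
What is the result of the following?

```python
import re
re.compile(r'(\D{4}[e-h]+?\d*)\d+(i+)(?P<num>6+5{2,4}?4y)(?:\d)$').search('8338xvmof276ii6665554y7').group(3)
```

'6665554y'

Pattern: exactly 4 of a non-digit, then one or more of a character in [e-h] (lazy), then zero or more of a digit (captured); then one or more of a digit; then one or more of a literal 'i' (captured); then one or more of a literal '6', then 2 to 4 of the literal '5' (lazy), then the literal '4y' (captured as 'num'); then a digit (non-capturing group); then anchored at the end.
Unlike `match`, `search` isn't anchored — it looks for the pattern anywhere in the string.
The match spans [4:23] → 'xvmof276ii6665554y7'.
Captured: group 1 = 'xvmof27', group 2 = 'ii', group 3 = '6665554y'.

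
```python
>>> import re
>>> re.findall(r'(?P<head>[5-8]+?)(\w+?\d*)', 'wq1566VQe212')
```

[('5', '66')]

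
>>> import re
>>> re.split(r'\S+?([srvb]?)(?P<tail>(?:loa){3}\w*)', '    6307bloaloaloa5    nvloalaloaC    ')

With the lazy modifier that quantifier settles for the fewest repetitions that let the rest of the pattern succeed (the atoms after it are unaffected and can still be greedy).
The group in the pattern means `split` returns the separators' captures alongside the pieces.

['    ', 'b', 'loaloaloa5', '    nvloalaloaC    ']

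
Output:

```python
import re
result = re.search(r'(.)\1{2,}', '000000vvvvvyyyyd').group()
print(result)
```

000000

A backreference is literal: `\1` must see the identical characters the first group matched.
`search` walks the string left to right and returns the first match it finds.
The match spans [0:6] → '000000'.
Captured: group 1 = '0'.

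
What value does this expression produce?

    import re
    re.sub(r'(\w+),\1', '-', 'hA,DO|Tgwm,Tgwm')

'hA,DO|-'

`\1` has to match the exact text group 1 already captured.
Matches: at [6:15] → 'Tgwm,Tgwm'.
Every occurrence is swapped for '-'.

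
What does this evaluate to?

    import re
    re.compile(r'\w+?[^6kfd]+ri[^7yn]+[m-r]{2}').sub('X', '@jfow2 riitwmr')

'@X'

Pattern: one or more of a word character (lazy), then one or more of any character except [6kfd], then the literal 'ri'; then one or more of any character except [7yn], then exactly 2 of a character in [m-r].
Matches: at [1:14] → 'jfow2 riitwmr'.
`sub` substitutes 'X' at each match site.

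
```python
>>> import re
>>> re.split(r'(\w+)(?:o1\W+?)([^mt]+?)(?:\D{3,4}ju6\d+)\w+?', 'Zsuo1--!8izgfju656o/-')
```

['', 'Zsu', '-!8', '/-']

This matches one or more of a word character (captured); then the literal 'o1', then one or more of a non-word character (lazy) (non-capturing group); then one or more of any character except [mt] (lazy) (captured); then 3 to 4 of a non-digit, then the literal 'ju6', then one or more of a digit (non-capturing group); then one or more of a word character (lazy).
Matches to split on: at [0:19] → 'Zsuo1--!8izgfju656o'.
`re.split` interleaves the captured-group text with the surrounding fragments.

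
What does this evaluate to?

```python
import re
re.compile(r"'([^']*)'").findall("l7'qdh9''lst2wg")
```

['qdh9']

`findall` collects group 1 from the one match (1 total).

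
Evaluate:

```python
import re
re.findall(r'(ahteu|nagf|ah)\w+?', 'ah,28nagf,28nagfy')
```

Matches: at [12:17] match 'nagfy', group 1 = 'nagf'.
One capturing group, so `findall` returns just the captured substring from the one match — 1 in all.

['nagf']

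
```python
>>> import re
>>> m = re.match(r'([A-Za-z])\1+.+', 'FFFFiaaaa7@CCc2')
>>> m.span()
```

A backreference is literal: `\1` must see the identical characters the first group matched.
`match` is anchored at position 0; if the pattern doesn't fit there, it returns None.
The match spans [0:15] → 'FFFFiaaaa7@CCc2'.
Captured: group 1 = 'F'.

(0, 15)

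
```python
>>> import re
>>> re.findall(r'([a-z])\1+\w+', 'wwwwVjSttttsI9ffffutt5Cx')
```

['w']

`\1` is not a pattern — it's the concrete string captured by group 1, re-applied verbatim.
Scanning left to right: at [0:24] match 'wwwwVjSttttsI9ffffutt5Cx', group 1 = 'w'.
Because there's exactly one group, `findall` drops the full match and keeps group 1 from the one hit.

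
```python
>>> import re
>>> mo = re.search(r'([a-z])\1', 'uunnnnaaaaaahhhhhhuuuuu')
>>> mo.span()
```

(0, 2)

`\1` has to match the exact text group 1 already captured.
The match spans [0:2] → 'uu'.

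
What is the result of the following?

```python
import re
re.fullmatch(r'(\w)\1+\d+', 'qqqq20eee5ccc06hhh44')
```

`fullmatch` succeeds only if the pattern covers the string from start to end.
Here there's no way to consume every character, so the call returns None.

None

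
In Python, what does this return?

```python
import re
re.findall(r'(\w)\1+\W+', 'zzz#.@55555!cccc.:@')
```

['z', '5', 'c']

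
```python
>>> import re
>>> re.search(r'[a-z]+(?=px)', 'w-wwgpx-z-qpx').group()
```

Lookahead/lookbehind check context without consuming it, so the matched span excludes the asserted characters.
The match spans [2:5] → 'wwg'.

'wwg'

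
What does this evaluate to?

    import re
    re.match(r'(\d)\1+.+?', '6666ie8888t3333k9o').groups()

The match spans [0:5] → '6666i'.
Captured: group 1 = '6'.

('6',)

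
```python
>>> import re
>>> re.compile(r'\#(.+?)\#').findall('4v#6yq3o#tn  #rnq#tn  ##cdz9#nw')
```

['6yq3o', 'rnq', '#cdz9']

The `?` after the quantifier makes it lazy — it takes as little as possible before letting the rest of the pattern try.
`findall` collects group 1 from each match (3 total).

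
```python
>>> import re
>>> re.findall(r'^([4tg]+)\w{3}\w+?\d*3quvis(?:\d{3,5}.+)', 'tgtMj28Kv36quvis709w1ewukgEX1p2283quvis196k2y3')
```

['tgt']

This matches anchored at the start of the string; then one or more of one of [4tg] (captured); then exactly 3 of a word character, then one or more of a word character (lazy), then zero or more of a digit; then the literal '3qu', then the literal 'v', then the literal 'is'; then 3 to 5 of a digit, then one or more of any character (non-capturing group).
Matches: at [0:46] match 'tgtMj28Kv36quvis709w1ewukgEX1p2283quvis196k2y3', group 1 = 'tgt'.
Because there's exactly one group, `findall` drops the full match and keeps group 1 from the one hit.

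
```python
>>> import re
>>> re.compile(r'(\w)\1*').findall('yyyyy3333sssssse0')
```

['y', '3', 's', 'e', '0']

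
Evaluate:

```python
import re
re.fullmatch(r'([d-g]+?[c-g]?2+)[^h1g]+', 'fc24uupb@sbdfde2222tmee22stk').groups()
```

The match spans [0:28] → 'fc24uupb@sbdfde2222tmee22stk'.
Captured: group 1 = 'fc2'.

('fc2',)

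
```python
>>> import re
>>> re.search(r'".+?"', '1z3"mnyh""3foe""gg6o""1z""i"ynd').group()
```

Lazy quantifiers expand one character at a time until the remainder of the pattern can match.
`re.search` tries every starting position until one works.
The match spans [3:9] → '"mnyh"'.

'"mnyh"'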